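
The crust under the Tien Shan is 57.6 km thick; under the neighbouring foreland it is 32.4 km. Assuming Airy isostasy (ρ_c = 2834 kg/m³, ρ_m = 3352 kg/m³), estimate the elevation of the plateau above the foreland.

Excess crust Δ = 57.6 km − 32.4 km = 25.2 km, split between elevation h and root r with h + r = Δ.
Airy balance ρ_c h = (ρ_m − ρ_c) r gives r = h ρ_c/(ρ_m − ρ_c), so h (1 + ρ_c/(ρ_m − ρ_c)) = Δ, i.e. h = Δ (ρ_m − ρ_c)/ρ_m.
h = 25.2 km × 518/3352 = 3.89 km.

3.89 km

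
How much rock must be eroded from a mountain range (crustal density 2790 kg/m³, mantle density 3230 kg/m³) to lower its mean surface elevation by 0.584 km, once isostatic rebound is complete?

Net drop Δ = e − u = e − e ρ_c/ρ_m = e (ρ_m − ρ_c)/ρ_m.
e = Δ ρ_m/(ρ_m − ρ_c) = 0.584 km × 3230/440 = 4.29 km.

4.29 km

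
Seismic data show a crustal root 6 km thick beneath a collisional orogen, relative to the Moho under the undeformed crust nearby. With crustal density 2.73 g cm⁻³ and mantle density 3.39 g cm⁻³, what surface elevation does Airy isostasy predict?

1.45 km

In Airy isostatic equilibrium: ρ_c h = (ρ_m − ρ_c) r.
h = r (ρ_m − ρ_c) / ρ_c = 6 km × (3.39 − 2.73) / 2.73 = 1.45 km.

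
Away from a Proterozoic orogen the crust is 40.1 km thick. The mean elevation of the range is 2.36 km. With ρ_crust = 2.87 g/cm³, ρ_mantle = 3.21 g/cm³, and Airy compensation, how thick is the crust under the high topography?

Root depth r = h ρ_c / (ρ_m − ρ_c) = 2.36 km × 2.87 / 0.34 = 19.92 km.
Total thickness = T + h + r = 40.1 km + 2.36 km + 19.92 km = 62.4 km.

62.4 km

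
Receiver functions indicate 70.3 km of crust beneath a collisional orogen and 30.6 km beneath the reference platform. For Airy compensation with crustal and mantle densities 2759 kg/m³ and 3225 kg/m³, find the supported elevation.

Excess crust Δ = 70.3 km − 30.6 km = 39.7 km, split between elevation h and root r with h + r = Δ.
Airy balance ρ_c h = (ρ_m − ρ_c) r gives r = h ρ_c/(ρ_m − ρ_c), so h (1 + ρ_c/(ρ_m − ρ_c)) = Δ, i.e. h = Δ (ρ_m − ρ_c)/ρ_m.
h = 39.7 km × 466/3225 = 5.74 km.

5.74 km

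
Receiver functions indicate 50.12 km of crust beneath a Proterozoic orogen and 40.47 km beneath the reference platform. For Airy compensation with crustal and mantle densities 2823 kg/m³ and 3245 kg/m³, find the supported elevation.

1.25 km

Excess crust Δ = 50.12 km − 40.47 km = 9.65 km, split between elevation h and root r with h + r = Δ.
Airy balance ρ_c h = (ρ_m − ρ_c) r gives r = h ρ_c/(ρ_m − ρ_c), so h (1 + ρ_c/(ρ_m − ρ_c)) = Δ, i.e. h = Δ (ρ_m − ρ_c)/ρ_m.
h = 9.65 km × 422/3245 = 1.25 km.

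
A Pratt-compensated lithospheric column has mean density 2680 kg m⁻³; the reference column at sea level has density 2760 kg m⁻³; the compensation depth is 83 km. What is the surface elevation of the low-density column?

2.48 km

ρ_ref D = ρ (D + h) → h = D (ρ_ref − ρ)/ρ.
h = 83 km × (2760 − 2680)/2680 = 2.48 km.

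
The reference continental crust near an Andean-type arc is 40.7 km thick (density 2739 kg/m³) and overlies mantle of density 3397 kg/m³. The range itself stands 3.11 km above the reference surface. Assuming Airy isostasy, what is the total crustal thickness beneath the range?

56.8 km

Root depth r = h ρ_c / (ρ_m − ρ_c) = 3.11 km × 2739 / 658 = 12.95 km.
Total thickness = T + h + r = 40.7 km + 3.11 km + 12.95 km = 56.8 km.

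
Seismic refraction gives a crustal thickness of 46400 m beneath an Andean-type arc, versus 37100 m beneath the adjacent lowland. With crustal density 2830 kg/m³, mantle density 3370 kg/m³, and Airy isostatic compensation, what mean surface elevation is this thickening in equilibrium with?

1490 m

Excess crust Δ = 46400 m − 37100 m = 9300 m, split between elevation h and root r with h + r = Δ.
Airy balance ρ_c h = (ρ_m − ρ_c) r gives r = h ρ_c/(ρ_m − ρ_c), so h (1 + ρ_c/(ρ_m − ρ_c)) = Δ, i.e. h = Δ (ρ_m − ρ_c)/ρ_m.
h = 9300 m × 540/3370 = 1490 m.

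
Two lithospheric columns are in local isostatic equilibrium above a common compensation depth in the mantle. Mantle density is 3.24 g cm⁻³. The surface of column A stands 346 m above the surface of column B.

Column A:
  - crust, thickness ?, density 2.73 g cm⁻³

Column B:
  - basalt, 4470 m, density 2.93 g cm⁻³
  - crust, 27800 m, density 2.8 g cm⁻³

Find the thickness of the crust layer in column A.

Take the compensation level at the base of the deeper column (depth z_c below the surface of column A) and equate Σ ρ_i t_i down to z_c; mantle fills any gap and the z_c terms cancel.
Column A: x×2.73 + (z_c − 0 − x)×3.24
Column B: 346×0 + 4470×2.93 + 27800×2.8 + (z_c − 346 − 32270)×3.24
The z_c×3.24 term appears on both sides and cancels. Collect the known terms of each column as K = Σ(ρt)_known − 3.24 × (depth of known layers): K_A = 0 − 3.24×0 = 0; K_B = 90937.1 − 3.24×(346 + 32270) = −14738.74.
Balance: K_A − x×(3.24 − 2.73) = K_B, so x = (K_A − K_B)/(3.24 − 2.73) = 14738.7/0.51 = 28900 m.

28900 m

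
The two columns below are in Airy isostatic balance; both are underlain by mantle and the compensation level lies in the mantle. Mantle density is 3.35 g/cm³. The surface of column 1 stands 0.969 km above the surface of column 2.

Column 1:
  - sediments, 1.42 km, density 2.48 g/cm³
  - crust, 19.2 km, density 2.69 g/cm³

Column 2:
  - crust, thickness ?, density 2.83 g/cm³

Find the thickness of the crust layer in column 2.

20.5 km

Take the compensation level at the base of the deeper column (depth z_c below the surface of column 1) and equate Σ ρ_i t_i down to z_c; mantle fills any gap and the z_c terms cancel.
Column 1: 1.42×2.48 + 19.2×2.69 + (z_c − 20.62)×3.35
Column 2: 0.969×0 + x×2.83 + (z_c − 0.969 − 0 − x)×3.35
The z_c×3.35 term appears on both sides and cancels. Collect the known terms of each column as K = Σ(ρt)_known − 3.35 × (depth of known layers): K_1 = 55.1696 − 3.35×20.62 = −13.9074; K_2 = 0 − 3.35×(0.969 + 0) = −3.24615.
Balance: K_1 = K_2 − x×(3.35 − 2.83), so x = (K_2 − K_1)/(3.35 − 2.83) = 10.6612/0.52 = 20.5 km.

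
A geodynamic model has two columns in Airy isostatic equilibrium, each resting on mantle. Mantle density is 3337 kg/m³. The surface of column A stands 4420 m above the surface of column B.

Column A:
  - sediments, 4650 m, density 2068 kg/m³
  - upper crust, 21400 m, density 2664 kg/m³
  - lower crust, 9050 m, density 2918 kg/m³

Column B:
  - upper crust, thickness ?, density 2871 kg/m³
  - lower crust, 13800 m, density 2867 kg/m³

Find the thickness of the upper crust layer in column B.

Take the compensation level at the base of the deeper column (depth z_c below the surface of column A) and equate Σ ρ_i t_i down to z_c; mantle fills any gap and the z_c terms cancel.
Column A: 4650×2068 + 21400×2664 + 9050×2918 + (z_c − 35100)×3337
Column B: 4420×0 + x×2871 + 13800×2867 + (z_c − 4420 − 13800 − x)×3337
The z_c×3337 term appears on both sides and cancels. Collect the known terms of each column as K = Σ(ρt)_known − 3337 × (depth of known layers): K_A = 93033700 − 3337×35100 = −24095000; K_B = 39564600 − 3337×(4420 + 13800) = −21235540.
Balance: K_A = K_B − x×(3337 − 2871), so x = (K_B − K_A)/(3337 − 2871) = 2859460/466 = 6140 m.

6140 m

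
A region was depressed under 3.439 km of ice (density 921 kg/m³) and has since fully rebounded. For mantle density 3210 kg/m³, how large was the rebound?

Removing the load lets mantle flow back in; uplift u satisfies ρ_ice t = ρ_m u.
u = t ρ_ice/ρ_m = 3.439 km × 921/3210 = 0.987 km.

0.987 km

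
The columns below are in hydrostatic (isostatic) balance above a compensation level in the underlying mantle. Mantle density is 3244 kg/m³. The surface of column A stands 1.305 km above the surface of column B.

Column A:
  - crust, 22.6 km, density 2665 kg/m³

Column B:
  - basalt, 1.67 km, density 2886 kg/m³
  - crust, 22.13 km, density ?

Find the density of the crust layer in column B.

Take the compensation level at the base of the deeper column (depth z_c below the surface of column A) and equate Σ ρ_i t_i down to z_c; mantle fills any gap and the z_c terms cancel.
Column A: 22.6×2665 + (z_c − 22.6)×3244
Column B: 1.305×0 + 1.67×2886 + 22.13×ρ + (z_c − 1.305 − 23.8)×3244
The z_c×3244 term appears on both sides and cancels. Collect the known terms of each column as K = Σ(ρt)_known − 3244 × (depth of known layers): K_A = 60229 − 3244×22.6 = −13085.4; K_B = 4819.62 − 3244×(1.305 + 23.8) = −76621.
Balance: K_A = K_B + 22.13×ρ, so ρ = (K_A − K_B)/22.13 = 63535.6/22.13 = 2870 kg/m³.

2870 kg/m³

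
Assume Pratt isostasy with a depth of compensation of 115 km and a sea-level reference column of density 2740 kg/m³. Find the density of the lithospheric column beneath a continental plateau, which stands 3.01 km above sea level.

Pratt balance: ρ_ref D = ρ (D + h).
ρ = ρ_ref D/(D + h) = 2740 × 115 km/(115 km + 3.01 km) = 2670 kg/m³.

2670 kg/m³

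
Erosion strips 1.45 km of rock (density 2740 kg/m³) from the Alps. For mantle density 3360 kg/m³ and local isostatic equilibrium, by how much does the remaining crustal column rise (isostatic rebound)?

1.18 km

Unloading: uplift u = e ρ_c/ρ_m = 1.45 km × 2740/3360 = 1.18 km.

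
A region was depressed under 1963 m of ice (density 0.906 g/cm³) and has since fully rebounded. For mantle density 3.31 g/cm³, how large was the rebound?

Removing the load lets mantle flow back in; uplift u satisfies ρ_ice t = ρ_m u.
u = t ρ_ice/ρ_m = 1963 m × 0.906/3.31 = 537 m.

537 m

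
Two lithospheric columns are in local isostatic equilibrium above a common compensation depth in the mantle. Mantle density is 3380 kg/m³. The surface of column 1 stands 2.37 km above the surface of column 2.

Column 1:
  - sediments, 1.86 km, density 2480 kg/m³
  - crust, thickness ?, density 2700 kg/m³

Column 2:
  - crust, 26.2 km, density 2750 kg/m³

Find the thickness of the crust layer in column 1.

33.6 km

Take the compensation level at the base of the deeper column (depth z_c below the surface of column 1) and equate Σ ρ_i t_i down to z_c; mantle fills any gap and the z_c terms cancel.
Column 1: 1.86×2480 + x×2700 + (z_c − 1.86 − x)×3380
Column 2: 2.37×0 + 26.2×2750 + (z_c − 2.37 − 26.2)×3380
The z_c×3380 term appears on both sides and cancels. Collect the known terms of each column as K = Σ(ρt)_known − 3380 × (depth of known layers): K_1 = 4612.8 − 3380×1.86 = −1674; K_2 = 72050 − 3380×(2.37 + 26.2) = −24516.6.
Balance: K_1 − x×(3380 − 2700) = K_2, so x = (K_1 − K_2)/(3380 − 2700) = 22842.6/680 = 33.6 km.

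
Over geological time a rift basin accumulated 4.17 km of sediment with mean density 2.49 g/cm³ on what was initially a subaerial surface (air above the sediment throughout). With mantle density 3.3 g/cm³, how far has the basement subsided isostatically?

3.15 km

Subaerial load: s = t ρ_sed / ρ_m = 4.17 km × 2.49/3.3 = 3.15 km.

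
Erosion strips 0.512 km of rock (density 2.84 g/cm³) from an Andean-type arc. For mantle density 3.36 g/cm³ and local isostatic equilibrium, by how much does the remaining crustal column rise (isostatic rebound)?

Unloading: uplift u = e ρ_c/ρ_m = 0.512 km × 2.84/3.36 = 0.433 km.

0.433 km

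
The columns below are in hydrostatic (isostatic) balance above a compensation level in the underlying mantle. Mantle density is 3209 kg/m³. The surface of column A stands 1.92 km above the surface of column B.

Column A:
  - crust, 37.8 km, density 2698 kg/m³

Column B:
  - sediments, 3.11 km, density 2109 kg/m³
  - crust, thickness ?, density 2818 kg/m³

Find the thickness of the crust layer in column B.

24.9 km

Take the compensation level at the base of the deeper column (depth z_c below the surface of column A) and equate Σ ρ_i t_i down to z_c; mantle fills any gap and the z_c terms cancel.
Column A: 37.8×2698 + (z_c − 37.8)×3209
Column B: 1.92×0 + 3.11×2109 + x×2818 + (z_c − 1.92 − 3.11 − x)×3209
The z_c×3209 term appears on both sides and cancels. Collect the known terms of each column as K = Σ(ρt)_known − 3209 × (depth of known layers): K_A = 101984.4 − 3209×37.8 = −19315.8; K_B = 6558.99 − 3209×(1.92 + 3.11) = −9582.28.
Balance: K_A = K_B − x×(3209 − 2818), so x = (K_B − K_A)/(3209 − 2818) = 9733.52/391 = 24.9 km.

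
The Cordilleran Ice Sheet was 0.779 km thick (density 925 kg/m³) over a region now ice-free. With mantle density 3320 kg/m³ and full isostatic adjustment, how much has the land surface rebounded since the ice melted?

0.217 km

Removing the load lets mantle flow back in; uplift u satisfies ρ_ice t = ρ_m u.
u = t ρ_ice/ρ_m = 0.779 km × 925/3320 = 0.217 km.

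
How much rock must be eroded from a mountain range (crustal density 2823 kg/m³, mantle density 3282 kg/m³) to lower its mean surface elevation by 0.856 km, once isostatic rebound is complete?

Net drop Δ = e − u = e − e ρ_c/ρ_m = e (ρ_m − ρ_c)/ρ_m.
e = Δ ρ_m/(ρ_m − ρ_c) = 0.856 km × 3282/459 = 6.12 km.

6.12 km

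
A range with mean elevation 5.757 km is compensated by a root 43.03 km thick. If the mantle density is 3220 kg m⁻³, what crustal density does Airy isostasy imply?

ρ_c h = (ρ_m − ρ_c) r → ρ_c (h + r) = ρ_m r → ρ_c = ρ_m r / (h + r).
ρ_c = 3220 × 43.03 km / (5.757 km + 43.03 km) = 2840 kg m⁻³.

2840 kg m⁻³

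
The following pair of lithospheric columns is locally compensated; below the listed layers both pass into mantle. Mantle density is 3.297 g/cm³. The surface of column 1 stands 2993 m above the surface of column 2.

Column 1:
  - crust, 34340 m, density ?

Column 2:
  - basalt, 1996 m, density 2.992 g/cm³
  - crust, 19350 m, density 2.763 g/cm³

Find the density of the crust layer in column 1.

2.69 g/cm³

Take the compensation level at the base of the deeper column (depth z_c below the surface of column 1) and equate Σ ρ_i t_i down to z_c; mantle fills any gap and the z_c terms cancel.
Column 1: 34340×ρ + (z_c − 34340)×3.297
Column 2: 2993×0 + 1996×2.992 + 19350×2.763 + (z_c − 2993 − 21346)×3.297
The z_c×3.297 term appears on both sides and cancels. Collect the known terms of each column as K = Σ(ρt)_known − 3.297 × (depth of known layers): K_1 = 0 − 3.297×34340 = −113218.98; K_2 = 59436.082 − 3.297×(2993 + 21346) = −20809.601.
Balance: K_1 + 34340×ρ = K_2, so ρ = (K_2 − K_1)/34340 = 92409.4/34340 = 2.69 g/cm³.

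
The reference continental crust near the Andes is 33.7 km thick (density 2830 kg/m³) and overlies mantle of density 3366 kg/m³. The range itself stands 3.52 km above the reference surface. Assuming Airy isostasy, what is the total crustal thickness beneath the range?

Root depth r = h ρ_c / (ρ_m − ρ_c) = 3.52 km × 2830 / 536 = 18.59 km.
Total thickness = T + h + r = 33.7 km + 3.52 km + 18.59 km = 55.8 km.

55.8 km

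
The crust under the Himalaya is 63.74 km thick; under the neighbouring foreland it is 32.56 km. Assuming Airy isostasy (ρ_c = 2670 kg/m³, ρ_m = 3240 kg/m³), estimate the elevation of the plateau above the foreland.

5.49 km

Excess crust Δ = 63.74 km − 32.56 km = 31.18 km, split between elevation h and root r with h + r = Δ.
Airy balance ρ_c h = (ρ_m − ρ_c) r gives r = h ρ_c/(ρ_m − ρ_c), so h (1 + ρ_c/(ρ_m − ρ_c)) = Δ, i.e. h = Δ (ρ_m − ρ_c)/ρ_m.
h = 31.18 km × 570/3240 = 5.49 km.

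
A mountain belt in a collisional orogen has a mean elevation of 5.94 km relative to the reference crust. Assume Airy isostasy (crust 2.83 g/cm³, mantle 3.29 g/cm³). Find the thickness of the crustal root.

Balancing pressure at the compensation depth: the weight of the topography is balanced by the buoyancy of the root, ρ_c h = (ρ_m − ρ_c) r.
r = h · ρ_c / (ρ_m − ρ_c) = 5.94 km × 2.83 / (3.29 − 2.83) = 36.5 km.

36.5 km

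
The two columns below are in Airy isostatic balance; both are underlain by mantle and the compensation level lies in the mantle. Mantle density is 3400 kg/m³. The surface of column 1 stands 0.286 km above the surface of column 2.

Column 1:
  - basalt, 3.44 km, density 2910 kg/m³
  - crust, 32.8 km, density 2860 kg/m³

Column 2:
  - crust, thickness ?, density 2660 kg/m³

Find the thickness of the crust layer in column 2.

24.9 km

Take the compensation level at the base of the deeper column (depth z_c below the surface of column 1) and equate Σ ρ_i t_i down to z_c; mantle fills any gap and the z_c terms cancel.
Column 1: 3.44×2910 + 32.8×2860 + (z_c − 36.24)×3400
Column 2: 0.286×0 + x×2660 + (z_c − 0.286 − 0 − x)×3400
The z_c×3400 term appears on both sides and cancels. Collect the known terms of each column as K = Σ(ρt)_known − 3400 × (depth of known layers): K_1 = 103818.4 − 3400×36.24 = −19397.6; K_2 = 0 − 3400×(0.286 + 0) = −972.4.
Balance: K_1 = K_2 − x×(3400 − 2660), so x = (K_2 − K_1)/(3400 − 2660) = 18425.2/740 = 24.9 km.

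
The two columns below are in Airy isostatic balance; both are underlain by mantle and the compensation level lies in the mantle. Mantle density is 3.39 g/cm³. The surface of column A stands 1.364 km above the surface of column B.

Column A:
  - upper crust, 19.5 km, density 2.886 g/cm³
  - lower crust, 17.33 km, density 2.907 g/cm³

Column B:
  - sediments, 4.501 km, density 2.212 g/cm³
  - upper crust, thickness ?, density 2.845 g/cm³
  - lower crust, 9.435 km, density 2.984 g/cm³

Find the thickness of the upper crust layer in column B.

8.15 km

Take the compensation level at the base of the deeper column (depth z_c below the surface of column A) and equate Σ ρ_i t_i down to z_c; mantle fills any gap and the z_c terms cancel.
Column A: 19.5×2.886 + 17.33×2.907 + (z_c − 36.83)×3.39
Column B: 1.364×0 + 4.501×2.212 + x×2.845 + 9.435×2.984 + (z_c − 1.364 − 13.936 − x)×3.39
The z_c×3.39 term appears on both sides and cancels. Collect the known terms of each column as K = Σ(ρt)_known − 3.39 × (depth of known layers): K_A = 106.65531 − 3.39×36.83 = −18.19839; K_B = 38.110252 − 3.39×(1.364 + 13.936) = −13.756748.
Balance: K_A = K_B − x×(3.39 − 2.845), so x = (K_B − K_A)/(3.39 − 2.845) = 4.44164/0.545 = 8.15 km.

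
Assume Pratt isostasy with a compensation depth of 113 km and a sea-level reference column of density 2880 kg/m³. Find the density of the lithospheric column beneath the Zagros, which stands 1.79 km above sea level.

2840 kg/m³

Pratt balance: ρ_ref D = ρ (D + h).
ρ = ρ_ref D/(D + h) = 2880 × 113 km/(113 km + 1.79 km) = 2840 kg/m³.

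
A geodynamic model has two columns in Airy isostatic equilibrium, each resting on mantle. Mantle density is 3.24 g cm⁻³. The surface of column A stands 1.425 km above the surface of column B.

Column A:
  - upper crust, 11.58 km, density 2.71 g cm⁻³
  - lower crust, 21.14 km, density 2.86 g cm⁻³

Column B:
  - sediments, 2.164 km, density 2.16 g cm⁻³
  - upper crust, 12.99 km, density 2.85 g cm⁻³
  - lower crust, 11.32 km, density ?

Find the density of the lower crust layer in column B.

Take the compensation level at the base of the deeper column (depth z_c below the surface of column A) and equate Σ ρ_i t_i down to z_c; mantle fills any gap and the z_c terms cancel.
Column A: 11.58×2.71 + 21.14×2.86 + (z_c − 32.72)×3.24
Column B: 1.425×0 + 2.164×2.16 + 12.99×2.85 + 11.32×ρ + (z_c − 1.425 − 26.474)×3.24
The z_c×3.24 term appears on both sides and cancels. Collect the known terms of each column as K = Σ(ρt)_known − 3.24 × (depth of known layers): K_A = 91.8422 − 3.24×32.72 = −14.1706; K_B = 41.69574 − 3.24×(1.425 + 26.474) = −48.69702.
Balance: K_A = K_B + 11.32×ρ, so ρ = (K_A − K_B)/11.32 = 34.5264/11.32 = 3.05 g cm⁻³.

3.05 g cm⁻³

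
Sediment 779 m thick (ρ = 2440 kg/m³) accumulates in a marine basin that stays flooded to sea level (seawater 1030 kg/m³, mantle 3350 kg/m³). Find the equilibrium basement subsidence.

Submarine loading: the sediment displaces seawater, and the subsidence is in turn flooded, so s (ρ_m − ρ_w) = t (ρ_sed − ρ_w).
s = 779 m × (2440 − 1030) / (3350 − 1030) = 473 m.

473 m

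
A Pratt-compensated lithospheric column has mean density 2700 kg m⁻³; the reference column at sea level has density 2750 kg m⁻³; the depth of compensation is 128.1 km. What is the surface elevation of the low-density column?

ρ_ref D = ρ (D + h) → h = D (ρ_ref − ρ)/ρ.
h = 128.1 km × (2750 − 2700)/2700 = 2.37 km.

2.37 km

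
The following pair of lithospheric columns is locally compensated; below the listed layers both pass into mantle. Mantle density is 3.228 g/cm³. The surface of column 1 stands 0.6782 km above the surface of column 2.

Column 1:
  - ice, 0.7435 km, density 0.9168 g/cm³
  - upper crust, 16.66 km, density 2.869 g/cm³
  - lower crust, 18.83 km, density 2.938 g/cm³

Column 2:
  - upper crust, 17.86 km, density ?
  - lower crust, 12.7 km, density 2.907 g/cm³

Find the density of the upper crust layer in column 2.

2.84 g/cm³

Take the compensation level at the base of the deeper column (depth z_c below the surface of column 1) and equate Σ ρ_i t_i down to z_c; mantle fills any gap and the z_c terms cancel.
Column 1: 0.7435×0.9168 + 16.66×2.869 + 18.83×2.938 + (z_c − 36.2335)×3.228
Column 2: 0.6782×0 + 17.86×ρ + 12.7×2.907 + (z_c − 0.6782 − 30.56)×3.228
The z_c×3.228 term appears on both sides and cancels. Collect the known terms of each column as K = Σ(ρt)_known − 3.228 × (depth of known layers): K_1 = 103.801721 − 3.228×36.2335 = −13.1600172; K_2 = 36.9189 − 3.228×(0.6782 + 30.56) = −63.9180096.
Balance: K_1 = K_2 + 17.86×ρ, so ρ = (K_1 − K_2)/17.86 = 50.758/17.86 = 2.84 g/cm³.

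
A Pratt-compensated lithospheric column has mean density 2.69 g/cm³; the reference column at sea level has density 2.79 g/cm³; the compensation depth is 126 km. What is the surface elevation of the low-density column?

4.68 km

ρ_ref D = ρ (D + h) → h = D (ρ_ref − ρ)/ρ.
h = 126 km × (2.79 − 2.69)/2.69 = 4.68 km.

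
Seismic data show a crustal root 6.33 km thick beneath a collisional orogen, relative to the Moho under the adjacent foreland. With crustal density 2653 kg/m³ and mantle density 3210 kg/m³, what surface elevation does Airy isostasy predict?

1.33 km

For local isostatic compensation: ρ_c h = (ρ_m − ρ_c) r.
h = r (ρ_m − ρ_c) / ρ_c = 6.33 km × (3210 − 2653) / 2653 = 1.33 km.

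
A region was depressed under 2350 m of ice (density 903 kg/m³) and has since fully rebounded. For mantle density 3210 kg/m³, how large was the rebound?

Removing the load lets mantle flow back in; uplift u satisfies ρ_ice t = ρ_m u.
u = t ρ_ice/ρ_m = 2350 m × 903/3210 = 661 m.

661 m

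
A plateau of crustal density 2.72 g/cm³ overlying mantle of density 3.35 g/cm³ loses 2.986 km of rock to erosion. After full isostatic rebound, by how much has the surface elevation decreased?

0.562 km

Rebound u = e ρ_c/ρ_m = 2.986 km × 2.72/3.35 = 2.424 km.
Net surface drop = e − u = 2.986 km − 2.424 km = e (ρ_m − ρ_c)/ρ_m = 0.562 km.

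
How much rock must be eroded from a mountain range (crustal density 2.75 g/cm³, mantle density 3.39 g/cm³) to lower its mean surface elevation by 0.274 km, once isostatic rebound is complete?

1.45 km

Net drop Δ = e − u = e − e ρ_c/ρ_m = e (ρ_m − ρ_c)/ρ_m.
e = Δ ρ_m/(ρ_m − ρ_c) = 0.274 km × 3.39/0.64 = 1.45 km.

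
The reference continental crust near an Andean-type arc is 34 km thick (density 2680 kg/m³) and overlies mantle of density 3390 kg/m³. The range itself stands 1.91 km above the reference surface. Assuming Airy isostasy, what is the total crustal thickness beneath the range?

Root depth r = h ρ_c / (ρ_m − ρ_c) = 1.91 km × 2680 / 710 = 7.21 km.
Total thickness = T + h + r = 34 km + 1.91 km + 7.21 km = 43.1 km.

43.1 km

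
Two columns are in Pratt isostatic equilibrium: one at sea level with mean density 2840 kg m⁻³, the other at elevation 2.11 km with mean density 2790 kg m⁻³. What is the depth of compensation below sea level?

ρ_ref D = ρ (D + h) → D (ρ_ref − ρ) = ρ h.
D = ρ h/(ρ_ref − ρ) = 2790 × 2.11 km/(2840 − 2790) = 118 km.

118 km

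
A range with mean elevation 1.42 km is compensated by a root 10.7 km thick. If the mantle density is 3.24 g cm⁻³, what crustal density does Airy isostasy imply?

ρ_c h = (ρ_m − ρ_c) r → ρ_c (h + r) = ρ_m r → ρ_c = ρ_m r / (h + r).
ρ_c = 3.24 × 10.7 km / (1.42 km + 10.7 km) = 2.86 g cm⁻³.

2.86 g cm⁻³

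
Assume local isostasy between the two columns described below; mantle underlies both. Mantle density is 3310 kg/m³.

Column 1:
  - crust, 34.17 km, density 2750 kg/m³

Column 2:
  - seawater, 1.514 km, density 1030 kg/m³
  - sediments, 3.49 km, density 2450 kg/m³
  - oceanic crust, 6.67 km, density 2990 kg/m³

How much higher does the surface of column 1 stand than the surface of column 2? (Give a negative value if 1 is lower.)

3.19 km

For any compensation level in the mantle, the mantle terms cancel and isostasy reduces to e = (Σt_1 − Σt_2) − (Σ(ρt)_1 − Σ(ρt)_2) / ρ_m.
Σt_1 = 34.17 km; Σt_2 = 11.674 km; Σ(ρt)_1 = 93967.5; Σ(ρt)_2 = 30053.22 (in km·kg/m³).
e = (34.17 − 11.674) − (93967.5 − 30053.22) / 3310 = 3.19 km.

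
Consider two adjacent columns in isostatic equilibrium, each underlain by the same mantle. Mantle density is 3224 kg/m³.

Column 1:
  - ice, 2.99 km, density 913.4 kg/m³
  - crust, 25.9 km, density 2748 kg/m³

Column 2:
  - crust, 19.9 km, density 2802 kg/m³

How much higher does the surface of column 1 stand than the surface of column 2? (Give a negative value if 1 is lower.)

For any compensation level in the mantle, the mantle terms cancel and isostasy reduces to e = (Σt_1 − Σt_2) − (Σ(ρt)_1 − Σ(ρt)_2) / ρ_m.
Σt_1 = 28.89 km; Σt_2 = 19.9 km; Σ(ρt)_1 = 73904.266; Σ(ρt)_2 = 55759.8 (in km·kg/m³).
e = (28.89 − 19.9) − (73904.266 − 55759.8) / 3224 = 3.36 km.

3.36 km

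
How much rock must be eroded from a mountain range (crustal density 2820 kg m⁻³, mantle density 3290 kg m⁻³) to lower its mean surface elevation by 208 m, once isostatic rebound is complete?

Net drop Δ = e − u = e − e ρ_c/ρ_m = e (ρ_m − ρ_c)/ρ_m.
e = Δ ρ_m/(ρ_m − ρ_c) = 208 m × 3290/470 = 1460 m.

1460 m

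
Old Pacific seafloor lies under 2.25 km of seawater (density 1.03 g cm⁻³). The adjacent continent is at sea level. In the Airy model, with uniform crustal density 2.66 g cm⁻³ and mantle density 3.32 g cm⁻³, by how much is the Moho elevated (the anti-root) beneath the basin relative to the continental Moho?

5.56 km

In Airy isostatic equilibrium: replacing crust with seawater at the top is compensated by replacing crust with mantle at the base: d (ρ_c − ρ_w) = a (ρ_m − ρ_c).
a = d (ρ_c − ρ_w)/(ρ_m − ρ_c) = 2.25 km × 1.63/0.66 = 5.56 km.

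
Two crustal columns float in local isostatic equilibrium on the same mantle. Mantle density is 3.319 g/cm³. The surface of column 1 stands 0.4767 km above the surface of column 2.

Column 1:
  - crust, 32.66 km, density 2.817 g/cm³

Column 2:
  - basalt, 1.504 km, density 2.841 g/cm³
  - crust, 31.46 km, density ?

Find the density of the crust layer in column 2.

Take the compensation level at the base of the deeper column (depth z_c below the surface of column 1) and equate Σ ρ_i t_i down to z_c; mantle fills any gap and the z_c terms cancel.
Column 1: 32.66×2.817 + (z_c − 32.66)×3.319
Column 2: 0.4767×0 + 1.504×2.841 + 31.46×ρ + (z_c − 0.4767 − 32.964)×3.319
The z_c×3.319 term appears on both sides and cancels. Collect the known terms of each column as K = Σ(ρt)_known − 3.319 × (depth of known layers): K_1 = 92.00322 − 3.319×32.66 = −16.39532; K_2 = 4.272864 − 3.319×(0.4767 + 32.964) = −106.716819.
Balance: K_1 = K_2 + 31.46×ρ, so ρ = (K_1 − K_2)/31.46 = 90.3215/31.46 = 2.87 g/cm³.

2.87 g/cm³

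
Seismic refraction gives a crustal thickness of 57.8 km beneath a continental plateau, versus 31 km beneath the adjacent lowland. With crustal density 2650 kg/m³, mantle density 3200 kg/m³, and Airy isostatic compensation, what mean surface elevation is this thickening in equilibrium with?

4.61 km

Excess crust Δ = 57.8 km − 31 km = 26.8 km, split between elevation h and root r with h + r = Δ.
Airy balance ρ_c h = (ρ_m − ρ_c) r gives r = h ρ_c/(ρ_m − ρ_c), so h (1 + ρ_c/(ρ_m − ρ_c)) = Δ, i.e. h = Δ (ρ_m − ρ_c)/ρ_m.
h = 26.8 km × 550/3200 = 4.61 km.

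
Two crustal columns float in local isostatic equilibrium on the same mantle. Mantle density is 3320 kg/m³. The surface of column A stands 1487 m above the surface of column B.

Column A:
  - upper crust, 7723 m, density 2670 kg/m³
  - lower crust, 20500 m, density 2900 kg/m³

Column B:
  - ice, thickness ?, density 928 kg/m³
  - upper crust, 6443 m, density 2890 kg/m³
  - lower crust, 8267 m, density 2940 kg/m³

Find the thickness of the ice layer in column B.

Take the compensation level at the base of the deeper column (depth z_c below the surface of column A) and equate Σ ρ_i t_i down to z_c; mantle fills any gap and the z_c terms cancel.
Column A: 7723×2670 + 20500×2900 + (z_c − 28223)×3320
Column B: 1487×0 + x×928 + 6443×2890 + 8267×2940 + (z_c − 1487 − 14710 − x)×3320
The z_c×3320 term appears on both sides and cancels. Collect the known terms of each column as K = Σ(ρt)_known − 3320 × (depth of known layers): K_A = 80070410 − 3320×28223 = −13629950; K_B = 42925250 − 3320×(1487 + 14710) = −10848790.
Balance: K_A = K_B − x×(3320 − 928), so x = (K_B − K_A)/(3320 − 928) = 2781160/2392 = 1160 m.

1160 m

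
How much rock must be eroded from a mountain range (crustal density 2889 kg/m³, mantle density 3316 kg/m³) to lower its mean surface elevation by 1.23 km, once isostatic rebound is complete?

Net drop Δ = e − u = e − e ρ_c/ρ_m = e (ρ_m − ρ_c)/ρ_m.
e = Δ ρ_m/(ρ_m − ρ_c) = 1.23 km × 3316/427 = 9.55 km.

9.55 km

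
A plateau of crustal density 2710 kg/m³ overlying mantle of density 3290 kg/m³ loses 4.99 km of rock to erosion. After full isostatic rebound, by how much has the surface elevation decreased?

0.88 km

Rebound u = e ρ_c/ρ_m = 4.99 km × 2710/3290 = 4.11 km.
Net surface drop = e − u = 4.99 km − 4.11 km = e (ρ_m − ρ_c)/ρ_m = 0.88 km.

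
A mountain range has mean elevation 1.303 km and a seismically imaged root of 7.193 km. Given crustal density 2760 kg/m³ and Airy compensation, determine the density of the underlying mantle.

3260 kg/m³

Airy balance: ρ_c h = (ρ_m − ρ_c) r → ρ_m = ρ_c (1 + h/r).
ρ_m = 2760 × (1 + 1.303 km/7.193 km) = 3260 kg/m³.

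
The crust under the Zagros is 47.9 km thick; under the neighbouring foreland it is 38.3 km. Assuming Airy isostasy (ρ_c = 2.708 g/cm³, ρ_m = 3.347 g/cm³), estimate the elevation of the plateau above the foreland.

1.83 km

Excess crust Δ = 47.9 km − 38.3 km = 9.6 km, split between elevation h and root r with h + r = Δ.
Airy balance ρ_c h = (ρ_m − ρ_c) r gives r = h ρ_c/(ρ_m − ρ_c), so h (1 + ρ_c/(ρ_m − ρ_c)) = Δ, i.e. h = Δ (ρ_m − ρ_c)/ρ_m.
h = 9.6 km × 0.639/3.347 = 1.83 km.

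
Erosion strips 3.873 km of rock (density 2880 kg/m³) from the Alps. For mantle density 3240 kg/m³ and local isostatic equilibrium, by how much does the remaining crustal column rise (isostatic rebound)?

Unloading: uplift u = e ρ_c/ρ_m = 3.873 km × 2880/3240 = 3.44 km.

3.44 km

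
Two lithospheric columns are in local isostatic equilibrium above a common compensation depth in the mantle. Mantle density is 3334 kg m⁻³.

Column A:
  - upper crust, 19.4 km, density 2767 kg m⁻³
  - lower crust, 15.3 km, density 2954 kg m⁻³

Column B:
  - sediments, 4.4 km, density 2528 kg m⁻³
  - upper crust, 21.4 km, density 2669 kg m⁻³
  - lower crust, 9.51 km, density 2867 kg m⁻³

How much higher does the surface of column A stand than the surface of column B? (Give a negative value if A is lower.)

For any compensation level in the mantle, the mantle terms cancel and isostasy reduces to e = (Σt_A − Σt_B) − (Σ(ρt)_A − Σ(ρt)_B) / ρ_m.
Σt_A = 34.7 km; Σt_B = 35.31 km; Σ(ρt)_A = 98876; Σ(ρt)_B = 95504.97 (in km·kg m⁻³).
e = (34.7 − 35.31) − (98876 − 95504.97) / 3334 = −1.62 km.

−1.62 km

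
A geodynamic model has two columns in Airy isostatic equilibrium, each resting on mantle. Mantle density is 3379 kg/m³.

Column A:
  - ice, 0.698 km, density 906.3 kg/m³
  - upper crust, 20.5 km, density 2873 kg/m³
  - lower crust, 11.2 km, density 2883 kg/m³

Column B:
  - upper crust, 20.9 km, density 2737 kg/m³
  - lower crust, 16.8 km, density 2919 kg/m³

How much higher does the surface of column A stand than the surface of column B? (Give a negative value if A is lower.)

−1.03 km

For any compensation level in the mantle, the mantle terms cancel and isostasy reduces to e = (Σt_A − Σt_B) − (Σ(ρt)_A − Σ(ρt)_B) / ρ_m.
Σt_A = 32.398 km; Σt_B = 37.7 km; Σ(ρt)_A = 91818.6974; Σ(ρt)_B = 106242.5 (in km·kg/m³).
e = (32.398 − 37.7) − (91818.6974 − 106242.5) / 3379 = −1.03 km.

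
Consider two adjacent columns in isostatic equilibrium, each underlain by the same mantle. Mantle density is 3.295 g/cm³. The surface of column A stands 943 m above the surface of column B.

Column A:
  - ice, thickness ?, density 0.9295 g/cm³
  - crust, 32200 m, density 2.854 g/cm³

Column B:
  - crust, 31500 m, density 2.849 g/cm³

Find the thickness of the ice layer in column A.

1250 m

Take the compensation level at the base of the deeper column (depth z_c below the surface of column A) and equate Σ ρ_i t_i down to z_c; mantle fills any gap and the z_c terms cancel.
Column A: x×0.9295 + 32200×2.854 + (z_c − 32200 − x)×3.295
Column B: 943×0 + 31500×2.849 + (z_c − 943 − 31500)×3.295
The z_c×3.295 term appears on both sides and cancels. Collect the known terms of each column as K = Σ(ρt)_known − 3.295 × (depth of known layers): K_A = 91898.8 − 3.295×32200 = −14200.2; K_B = 89743.5 − 3.295×(943 + 31500) = −17156.185.
Balance: K_A − x×(3.295 − 0.9295) = K_B, so x = (K_A − K_B)/(3.295 − 0.9295) = 2955.99/2.3655 = 1250 m.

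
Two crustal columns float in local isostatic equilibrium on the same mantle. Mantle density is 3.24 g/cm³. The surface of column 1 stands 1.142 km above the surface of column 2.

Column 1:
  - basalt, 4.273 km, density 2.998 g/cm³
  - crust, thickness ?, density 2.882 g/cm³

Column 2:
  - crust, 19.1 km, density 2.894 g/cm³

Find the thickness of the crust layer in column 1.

25.9 km

Take the compensation level at the base of the deeper column (depth z_c below the surface of column 1) and equate Σ ρ_i t_i down to z_c; mantle fills any gap and the z_c terms cancel.
Column 1: 4.273×2.998 + x×2.882 + (z_c − 4.273 − x)×3.24
Column 2: 1.142×0 + 19.1×2.894 + (z_c − 1.142 − 19.1)×3.24
The z_c×3.24 term appears on both sides and cancels. Collect the known terms of each column as K = Σ(ρt)_known − 3.24 × (depth of known layers): K_1 = 12.810454 − 3.24×4.273 = −1.034066; K_2 = 55.2754 − 3.24×(1.142 + 19.1) = −10.30868.
Balance: K_1 − x×(3.24 − 2.882) = K_2, so x = (K_1 − K_2)/(3.24 − 2.882) = 9.27461/0.358 = 25.9 km.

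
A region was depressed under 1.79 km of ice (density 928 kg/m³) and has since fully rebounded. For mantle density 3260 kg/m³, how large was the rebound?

Removing the load lets mantle flow back in; uplift u satisfies ρ_ice t = ρ_m u.
u = t ρ_ice/ρ_m = 1.79 km × 928/3260 = 0.51 km.

0.51 km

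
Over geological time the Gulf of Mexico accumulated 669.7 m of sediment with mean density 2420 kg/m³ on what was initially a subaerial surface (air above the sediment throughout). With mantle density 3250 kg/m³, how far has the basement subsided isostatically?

499 m

Subaerial load: s = t ρ_sed / ρ_m = 669.7 m × 2420/3250 = 499 m.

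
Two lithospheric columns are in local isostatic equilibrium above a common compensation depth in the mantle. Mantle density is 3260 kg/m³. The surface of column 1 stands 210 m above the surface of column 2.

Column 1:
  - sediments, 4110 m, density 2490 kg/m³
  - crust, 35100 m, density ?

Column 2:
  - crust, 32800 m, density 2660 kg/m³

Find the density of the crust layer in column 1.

2770 kg/m³

Take the compensation level at the base of the deeper column (depth z_c below the surface of column 1) and equate Σ ρ_i t_i down to z_c; mantle fills any gap and the z_c terms cancel.
Column 1: 4110×2490 + 35100×ρ + (z_c − 39210)×3260
Column 2: 210×0 + 32800×2660 + (z_c − 210 − 32800)×3260
The z_c×3260 term appears on both sides and cancels. Collect the known terms of each column as K = Σ(ρt)_known − 3260 × (depth of known layers): K_1 = 10233900 − 3260×39210 = −117590700; K_2 = 87248000 − 3260×(210 + 32800) = −20364600.
Balance: K_1 + 35100×ρ = K_2, so ρ = (K_2 − K_1)/35100 = 97226100/35100 = 2770 kg/m³.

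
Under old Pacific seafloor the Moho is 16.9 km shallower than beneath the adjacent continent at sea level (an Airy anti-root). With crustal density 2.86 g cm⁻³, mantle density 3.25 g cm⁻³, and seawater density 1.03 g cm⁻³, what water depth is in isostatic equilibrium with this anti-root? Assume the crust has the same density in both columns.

3.6 km

Replacing a thickness d of crust by seawater at the top must be balanced by replacing crust with mantle at the base: d (ρ_c − ρ_w) = a (ρ_m − ρ_c).
d = a (ρ_m − ρ_c)/(ρ_c − ρ_w) = 16.9 km × 0.39/1.83 = 3.6 km.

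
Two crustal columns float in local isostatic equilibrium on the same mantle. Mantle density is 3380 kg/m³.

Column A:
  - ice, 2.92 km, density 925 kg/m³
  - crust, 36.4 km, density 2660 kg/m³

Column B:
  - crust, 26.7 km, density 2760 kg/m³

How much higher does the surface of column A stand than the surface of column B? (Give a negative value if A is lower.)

For any compensation level in the mantle, the mantle terms cancel and isostasy reduces to e = (Σt_A − Σt_B) − (Σ(ρt)_A − Σ(ρt)_B) / ρ_m.
Σt_A = 39.32 km; Σt_B = 26.7 km; Σ(ρt)_A = 99525; Σ(ρt)_B = 73692 (in km·kg/m³).
e = (39.32 − 26.7) − (99525 − 73692) / 3380 = 4.98 km.

4.98 km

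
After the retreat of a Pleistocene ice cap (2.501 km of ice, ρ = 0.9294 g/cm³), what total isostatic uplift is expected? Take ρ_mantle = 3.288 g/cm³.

Removing the load lets mantle flow back in; uplift u satisfies ρ_ice t = ρ_m u.
u = t ρ_ice/ρ_m = 2.501 km × 0.9294/3.288 = 0.707 km.

0.707 km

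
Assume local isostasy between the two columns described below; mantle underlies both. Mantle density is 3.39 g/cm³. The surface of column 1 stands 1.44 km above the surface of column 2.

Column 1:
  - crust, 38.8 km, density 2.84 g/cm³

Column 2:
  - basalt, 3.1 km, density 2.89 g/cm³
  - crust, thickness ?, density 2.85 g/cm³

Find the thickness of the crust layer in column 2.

Take the compensation level at the base of the deeper column (depth z_c below the surface of column 1) and equate Σ ρ_i t_i down to z_c; mantle fills any gap and the z_c terms cancel.
Column 1: 38.8×2.84 + (z_c − 38.8)×3.39
Column 2: 1.44×0 + 3.1×2.89 + x×2.85 + (z_c − 1.44 − 3.1 − x)×3.39
The z_c×3.39 term appears on both sides and cancels. Collect the known terms of each column as K = Σ(ρt)_known − 3.39 × (depth of known layers): K_1 = 110.192 − 3.39×38.8 = −21.34; K_2 = 8.959 − 3.39×(1.44 + 3.1) = −6.4316.
Balance: K_1 = K_2 − x×(3.39 − 2.85), so x = (K_2 − K_1)/(3.39 − 2.85) = 14.9084/0.54 = 27.6 km.

27.6 km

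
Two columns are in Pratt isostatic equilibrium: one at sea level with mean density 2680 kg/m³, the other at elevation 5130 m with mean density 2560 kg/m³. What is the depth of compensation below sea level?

ρ_ref D = ρ (D + h) → D (ρ_ref − ρ) = ρ h.
D = ρ h/(ρ_ref − ρ) = 2560 × 5130 m/(2680 − 2560) = 109000 m.

109000 m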